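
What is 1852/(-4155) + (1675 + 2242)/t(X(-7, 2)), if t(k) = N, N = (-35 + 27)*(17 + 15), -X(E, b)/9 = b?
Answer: -16749247/1063680 ≈ -15.747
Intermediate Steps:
X(E, b) = -9*b
N = -256 (N = -8*32 = -256)
t(k) = -256
1852/(-4155) + (1675 + 2242)/t(X(-7, 2)) = 1852/(-4155) + (1675 + 2242)/(-256) = 1852*(-1/4155) + 3917*(-1/256) = -1852/4155 - 3917/256 = -16749247/1063680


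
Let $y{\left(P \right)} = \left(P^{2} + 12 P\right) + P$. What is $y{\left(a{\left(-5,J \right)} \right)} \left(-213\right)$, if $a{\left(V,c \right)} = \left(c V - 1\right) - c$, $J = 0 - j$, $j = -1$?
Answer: $8946$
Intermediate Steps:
$J = 1$ ($J = 0 - -1 = 0 + 1 = 1$)
$a{\left(V,c \right)} = -1 - c + V c$ ($a{\left(V,c \right)} = \left(V c - 1\right) - c = \left(-1 + V c\right) - c = -1 - c + V c$)
$y{\left(P \right)} = P^{2} + 13 P$
$y{\left(a{\left(-5,J \right)} \right)} \left(-213\right) = \left(-1 - 1 - 5\right) \left(13 - 7\right) \left(-213\right) = - 7 \left(13 - 7\right) \left(-213\right) = \left(-7\right) 6 \left(-213\right) = \left(-42\right) \left(-213\right) = 8946$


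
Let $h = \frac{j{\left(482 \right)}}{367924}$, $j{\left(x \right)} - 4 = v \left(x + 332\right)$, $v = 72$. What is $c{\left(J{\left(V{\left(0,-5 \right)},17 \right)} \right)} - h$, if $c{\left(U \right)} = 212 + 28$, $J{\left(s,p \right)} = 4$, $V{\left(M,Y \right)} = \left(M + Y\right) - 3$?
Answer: $\frac{22060787}{91981} \approx 239.84$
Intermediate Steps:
$V{\left(M,Y \right)} = -3 + M + Y$
$j{\left(x \right)} = 23908 + 72 x$ ($j{\left(x \right)} = 4 + 72 \left(x + 332\right) = 4 + 72 \left(332 + x\right) = 4 + \left(23904 + 72 x\right) = 23908 + 72 x$)
$h = \frac{14653}{91981}$ ($h = \frac{23908 + 72 \cdot 482}{367924} = \left(23908 + 34704\right) \frac{1}{367924} = 58612 \cdot \frac{1}{367924} = \frac{14653}{91981} \approx 0.1593$)
$c{\left(U \right)} = 240$
$c{\left(J{\left(V{\left(0,-5 \right)},17 \right)} \right)} - h = 240 - \frac{14653}{91981} = \frac{22060787}{91981}$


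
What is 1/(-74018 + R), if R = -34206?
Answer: -1/108224 ≈ -9.2401e-6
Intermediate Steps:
1/(-74018 + R) = 1/(-74018 - 34206) = 1/(-108224) = -1/108224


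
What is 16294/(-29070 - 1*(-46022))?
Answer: 8147/8476 ≈ 0.96118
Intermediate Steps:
16294/(-29070 - 1*(-46022)) = 16294/(-29070 + 46022) = 16294/16952 = 16294*(1/16952) = 8147/8476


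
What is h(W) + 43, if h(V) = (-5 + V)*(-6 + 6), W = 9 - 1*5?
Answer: 43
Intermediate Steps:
W = 4 (W = 9 - 5 = 4)
h(V) = 0 (h(V) = (-5 + V)*0 = 0)
h(W) + 43 = 0 + 43 = 43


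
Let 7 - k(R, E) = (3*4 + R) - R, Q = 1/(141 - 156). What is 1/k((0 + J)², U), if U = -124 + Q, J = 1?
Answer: -⅕ ≈ -0.20000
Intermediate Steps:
Q = -1/15 (Q = 1/(-15) = -1/15 ≈ -0.066667)
U = -1861/15 (U = -124 - 1/15 = -1861/15 ≈ -124.07)
k(R, E) = -5 (k(R, E) = 7 - ((3*4 + R) - R) = 7 - ((12 + R) - R) = 7 - 1*12 = 7 - 12 = -5)
1/k((0 + J)², U) = 1/(-5) = -⅕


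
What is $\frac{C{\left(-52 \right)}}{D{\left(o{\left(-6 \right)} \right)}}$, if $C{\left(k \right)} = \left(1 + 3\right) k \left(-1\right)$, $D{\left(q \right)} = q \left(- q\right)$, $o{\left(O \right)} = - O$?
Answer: $- \frac{52}{9} \approx -5.7778$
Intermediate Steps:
$D{\left(q \right)} = - q^{2}$
$C{\left(k \right)} = - 4 k$ ($C{\left(k \right)} = 4 \left(- k\right) = - 4 k$)
$\frac{C{\left(-52 \right)}}{D{\left(o{\left(-6 \right)} \right)}} = \frac{\left(-4\right) \left(-52\right)}{\left(-1\right) \left(\left(-1\right) \left(-6\right)\right)^{2}} = \frac{208}{\left(-1\right) 6^{2}} = \frac{208}{\left(-1\right) 36} = \frac{208}{-36} = 208 \left(- \frac{1}{36}\right) = - \frac{52}{9}$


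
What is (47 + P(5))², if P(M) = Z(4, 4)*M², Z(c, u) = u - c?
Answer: 2209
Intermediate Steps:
P(M) = 0 (P(M) = (4 - 1*4)*M² = (4 - 4)*M² = 0*M² = 0)
(47 + P(5))² = (47 + 0)² = 47² = 2209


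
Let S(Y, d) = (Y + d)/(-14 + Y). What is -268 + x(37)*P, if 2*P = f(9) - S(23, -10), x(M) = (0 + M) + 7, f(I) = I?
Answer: -916/9 ≈ -101.78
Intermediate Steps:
S(Y, d) = (Y + d)/(-14 + Y)
x(M) = 7 + M (x(M) = M + 7 = 7 + M)
P = 34/9 (P = (9 - (23 - 10)/(-14 + 23))/2 = (9 - 13/9)/2 = (1/2)*(68/9) = 34/9 ≈ 3.7778)
-268 + x(37)*P = -268 + (7 + 37)*(34/9) = -268 + 44*(34/9) = -268 + 1496/9 = -916/9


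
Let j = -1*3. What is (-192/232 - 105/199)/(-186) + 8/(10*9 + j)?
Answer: 106525/1073406 ≈ 0.099240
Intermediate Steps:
j = -3
(-192/232 - 105/199)/(-186) + 8/(10*9 + j) = (-192/232 - 105/199)/(-186) + 8/(10*9 - 3) = (-192*1/232 - 105*1/199)*(-1/186) + 8/(90 - 3) = (-24/29 - 105/199)*(-1/186) + 8/87 = -7821/5771*(-1/186) + 8*(1/87) = 2607/357802 + 8/87 = 106525/1073406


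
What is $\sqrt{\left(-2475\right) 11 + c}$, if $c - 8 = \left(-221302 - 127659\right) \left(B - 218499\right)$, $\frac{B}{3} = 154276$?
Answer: $i \sqrt{85261319386} \approx 2.92 \cdot 10^{5} i$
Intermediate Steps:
$B = 462828$ ($B = 3 \cdot 154276 = 462828$)
$c = -85261292161$ ($c = 8 + \left(-221302 - 127659\right) \left(462828 - 218499\right) = 8 - 85261292169 = -85261292161$)
$\sqrt{\left(-2475\right) 11 + c} = \sqrt{\left(-2475\right) 11 - 85261292161} = \sqrt{-27225 - 85261292161} = \sqrt{-85261319386} = i \sqrt{85261319386}$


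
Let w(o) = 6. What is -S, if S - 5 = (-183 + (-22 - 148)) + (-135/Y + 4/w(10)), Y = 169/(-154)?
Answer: 113728/507 ≈ 224.32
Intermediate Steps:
Y = -169/154 (Y = 169*(-1/154) = -169/154 ≈ -1.0974)
S = -113728/507 (S = 5 + ((-183 + (-22 - 148)) + (-135/(-169/154) + 4/6)) = 5 + ((-183 - 170) + (-135*(-154/169) + 4*(⅙))) = 5 + (-353 + (20790/169 + ⅔)) = 5 + (-353 + 62708/507) = 5 - 116263/507 = -113728/507 ≈ -224.32)
-S = -1*(-113728/507) = 113728/507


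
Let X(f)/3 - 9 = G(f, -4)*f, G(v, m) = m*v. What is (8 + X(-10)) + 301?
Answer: -864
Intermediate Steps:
X(f) = 27 - 12*f**2 (X(f) = 27 + 3*((-4*f)*f) = 27 + 3*(-4*f**2) = 27 - 12*f**2)
(8 + X(-10)) + 301 = (8 + (27 - 12*(-10)**2)) + 301 = (8 + (27 - 12*100)) + 301 = (8 + (27 - 1200)) + 301 = (8 - 1173) + 301 = -1165 + 301 = -864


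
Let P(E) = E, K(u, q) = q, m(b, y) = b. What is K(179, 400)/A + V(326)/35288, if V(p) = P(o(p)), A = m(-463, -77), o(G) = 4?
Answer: -3528337/4084586 ≈ -0.86382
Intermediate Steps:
A = -463
V(p) = 4
K(179, 400)/A + V(326)/35288 = 400/(-463) + 4/35288 = 400*(-1/463) + 4*(1/35288) = -400/463 + 1/8822 = -3528337/4084586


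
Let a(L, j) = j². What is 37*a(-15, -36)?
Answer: 47952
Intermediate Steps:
37*a(-15, -36) = 37*(-36)² = 37*1296 = 47952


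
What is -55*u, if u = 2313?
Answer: -127215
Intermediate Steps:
-55*u = -55*2313 = -127215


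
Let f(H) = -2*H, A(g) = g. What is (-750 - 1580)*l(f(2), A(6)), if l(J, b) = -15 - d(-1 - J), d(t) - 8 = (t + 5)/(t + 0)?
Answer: 179410/3 ≈ 59803.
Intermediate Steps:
d(t) = 8 + (5 + t)/t (d(t) = 8 + (t + 5)/(t + 0) = 8 + (5 + t)/t)
l(J, b) = -24 - 5/(-1 - J) (l(J, b) = -15 - (9 + 5/(-1 - J)) = -15 + (-9 - 5/(-1 - J)) = -24 - 5/(-1 - J))
(-750 - 1580)*l(f(2), A(6)) = (-750 - 1580)*((-19 - (-48)*2)/(1 - 2*2)) = -2330*(-19 - 24*(-4))/(1 - 4) = -2330*(-19 + 96)/(-3) = -(-2330)*77/3 = -2330*(-77/3) = 179410/3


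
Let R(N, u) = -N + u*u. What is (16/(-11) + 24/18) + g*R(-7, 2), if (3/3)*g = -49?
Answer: -17791/33 ≈ -539.12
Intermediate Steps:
g = -49
R(N, u) = u² - N (R(N, u) = -N + u² = u² - N)
(16/(-11) + 24/18) + g*R(-7, 2) = (16/(-11) + 24/18) - 49*(2² - 1*(-7)) = (16*(-1/11) + 24*(1/18)) - 49*(4 + 7) = (-16/11 + 4/3) - 49*11 = -4/33 - 539 = -17791/33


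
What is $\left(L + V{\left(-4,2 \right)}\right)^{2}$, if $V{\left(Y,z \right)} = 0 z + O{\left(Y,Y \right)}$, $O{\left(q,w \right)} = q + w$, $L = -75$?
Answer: $6889$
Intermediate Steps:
$V{\left(Y,z \right)} = 2 Y$ ($V{\left(Y,z \right)} = 0 z + \left(Y + Y\right) = 0 + 2 Y = 2 Y$)
$\left(L + V{\left(-4,2 \right)}\right)^{2} = \left(-75 + 2 \left(-4\right)\right)^{2} = \left(-75 - 8\right)^{2} = \left(-83\right)^{2} = 6889$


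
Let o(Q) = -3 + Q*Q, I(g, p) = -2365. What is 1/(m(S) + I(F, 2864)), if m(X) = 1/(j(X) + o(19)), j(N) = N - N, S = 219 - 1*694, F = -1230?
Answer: -358/846669 ≈ -0.00042283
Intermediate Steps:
S = -475 (S = 219 - 694 = -475)
j(N) = 0
o(Q) = -3 + Q²
m(X) = 1/358 (m(X) = 1/(0 + (-3 + 19²)) = 1/(0 + (-3 + 361)) = 1/(0 + 358) = 1/358)
1/(m(S) + I(F, 2864)) = 1/(1/358 - 2365) = 1/(-846669/358) = -358/846669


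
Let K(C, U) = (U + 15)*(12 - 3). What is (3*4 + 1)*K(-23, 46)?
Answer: 7137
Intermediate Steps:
K(C, U) = 135 + 9*U (K(C, U) = (15 + U)*9 = 135 + 9*U)
(3*4 + 1)*K(-23, 46) = (3*4 + 1)*(135 + 9*46) = (12 + 1)*(135 + 414) = 13*549 = 7137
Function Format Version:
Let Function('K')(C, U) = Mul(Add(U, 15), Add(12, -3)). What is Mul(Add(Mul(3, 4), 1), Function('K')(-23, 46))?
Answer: 7137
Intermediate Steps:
Function('K')(C, U) = Add(135, Mul(9, U)) (Function('K')(C, U) = Mul(Add(15, U), 9) = Add(135, Mul(9, U)))
Mul(Add(Mul(3, 4), 1), Function('K')(-23, 46)) = Mul(Add(Mul(3, 4), 1), Add(135, Mul(9, 46))) = Mul(Add(12, 1), Add(135, 414)) = Mul(13, 549) = 7137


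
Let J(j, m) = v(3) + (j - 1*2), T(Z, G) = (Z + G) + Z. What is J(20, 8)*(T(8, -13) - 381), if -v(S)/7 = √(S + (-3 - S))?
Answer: -6804 + 2646*I*√3 ≈ -6804.0 + 4583.0*I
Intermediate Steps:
T(Z, G) = G + 2*Z (T(Z, G) = (G + Z) + Z = G + 2*Z)
v(S) = -7*I*√3 (v(S) = -7*√(S + (-3 - S)) = -7*I*√3)
J(j, m) = -2 + j - 7*I*√3 (J(j, m) = -7*I*√3 + (j - 1*2) = -7*I*√3 + (j - 2) = -7*I*√3 + (-2 + j) = -2 + j - 7*I*√3)
J(20, 8)*(T(8, -13) - 381) = (-2 + 20 - 7*I*√3)*((-13 + 2*8) - 381) = (18 - 7*I*√3)*((-13 + 16) - 381) = (18 - 7*I*√3)*(3 - 381) = (18 - 7*I*√3)*(-378) = -6804 + 2646*I*√3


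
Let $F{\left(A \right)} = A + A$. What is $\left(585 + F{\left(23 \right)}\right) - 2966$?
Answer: $-2335$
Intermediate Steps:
$F{\left(A \right)} = 2 A$
$\left(585 + F{\left(23 \right)}\right) - 2966 = \left(585 + 2 \cdot 23\right) - 2966 = \left(585 + 46\right) - 2966 = 631 - 2966 = -2335$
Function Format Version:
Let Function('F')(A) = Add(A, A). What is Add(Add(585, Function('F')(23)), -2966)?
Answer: -2335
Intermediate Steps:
Function('F')(A) = Mul(2, A)
Add(Add(585, Function('F')(23)), -2966) = Add(Add(585, Mul(2, 23)), -2966) = Add(Add(585, 46), -2966) = Add(631, -2966) = -2335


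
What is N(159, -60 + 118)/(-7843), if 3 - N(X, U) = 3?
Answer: 0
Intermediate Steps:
N(X, U) = 0 (N(X, U) = 3 - 1*3 = 3 - 3 = 0)
N(159, -60 + 118)/(-7843) = 0/(-7843) = 0*(-1/7843) = 0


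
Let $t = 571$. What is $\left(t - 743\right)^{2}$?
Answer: $29584$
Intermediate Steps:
$\left(t - 743\right)^{2} = \left(571 - 743\right)^{2} = \left(-172\right)^{2} = 29584$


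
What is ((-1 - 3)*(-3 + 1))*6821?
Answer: 54568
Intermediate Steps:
((-1 - 3)*(-3 + 1))*6821 = -4*(-2)*6821 = 8*6821 = 54568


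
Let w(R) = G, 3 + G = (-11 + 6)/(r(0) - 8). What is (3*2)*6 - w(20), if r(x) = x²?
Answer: 307/8 ≈ 38.375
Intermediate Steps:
G = -19/8 (G = -3 + (-11 + 6)/(0² - 8) = -3 - 5/(0 - 8) = -3 - 5/(-8) = -3 - 5*(-⅛) = -3 + 5/8 = -19/8 ≈ -2.3750)
w(R) = -19/8
(3*2)*6 - w(20) = (3*2)*6 - 1*(-19/8) = 6*6 + 19/8 = 36 + 19/8 = 307/8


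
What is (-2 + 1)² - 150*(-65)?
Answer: 9751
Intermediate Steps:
(-2 + 1)² - 150*(-65) = (-1)² + 9750 = 1 + 9750 = 9751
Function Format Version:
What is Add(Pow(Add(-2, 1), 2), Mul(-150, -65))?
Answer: 9751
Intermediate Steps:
Add(Pow(Add(-2, 1), 2), Mul(-150, -65)) = Add(Pow(-1, 2), 9750) = Add(1, 9750) = 9751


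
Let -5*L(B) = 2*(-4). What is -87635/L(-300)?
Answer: -438175/8 ≈ -54772.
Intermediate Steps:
L(B) = 8/5 (L(B) = -2*(-4)/5 = -⅕*(-8) = 8/5)
-87635/L(-300) = -87635/8/5 = -87635*5/8 = -438175/8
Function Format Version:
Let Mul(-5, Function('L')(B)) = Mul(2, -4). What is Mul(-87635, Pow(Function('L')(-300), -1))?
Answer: Rational(-438175, 8) ≈ -54772.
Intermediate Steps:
Function('L')(B) = Rational(8, 5) (Function('L')(B) = Mul(Rational(-1, 5), Mul(2, -4)) = Mul(Rational(-1, 5), -8) = Rational(8, 5))
Mul(-87635, Pow(Function('L')(-300), -1)) = Mul(-87635, Pow(Rational(8, 5), -1)) = Mul(-87635, Rational(5, 8)) = Rational(-438175, 8)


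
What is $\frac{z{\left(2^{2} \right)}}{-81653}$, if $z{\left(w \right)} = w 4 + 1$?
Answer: $- \frac{17}{81653} \approx -0.0002082$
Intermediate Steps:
$z{\left(w \right)} = 1 + 4 w$ ($z{\left(w \right)} = 4 w + 1 = 1 + 4 w$)
$\frac{z{\left(2^{2} \right)}}{-81653} = \frac{1 + 4 \cdot 2^{2}}{-81653} = \left(1 + 4 \cdot 4\right) \left(- \frac{1}{81653}\right) = \left(1 + 16\right) \left(- \frac{1}{81653}\right) = 17 \left(- \frac{1}{81653}\right) = - \frac{17}{81653}$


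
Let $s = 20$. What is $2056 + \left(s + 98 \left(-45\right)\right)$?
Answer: $-2334$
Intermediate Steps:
$2056 + \left(s + 98 \left(-45\right)\right) = 2056 + \left(20 + 98 \left(-45\right)\right) = 2056 + \left(20 - 4410\right) = 2056 - 4390 = -2334$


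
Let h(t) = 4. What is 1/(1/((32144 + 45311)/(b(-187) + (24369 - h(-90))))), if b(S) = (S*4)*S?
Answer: 11065/23463 ≈ 0.47159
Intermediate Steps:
b(S) = 4*S² (b(S) = (4*S)*S = 4*S²)
1/(1/((32144 + 45311)/(b(-187) + (24369 - h(-90))))) = 1/(1/((32144 + 45311)/(4*(-187)² + (24369 - 1*4)))) = 1/(1/(77455/(4*34969 + (24369 - 4)))) = 1/(1/(77455/(139876 + 24365))) = 1/(1/(77455/164241)) = 1/(1/(77455*(1/164241))) = 1/(1/(11065/23463)) = 1/(23463/11065) = 11065/23463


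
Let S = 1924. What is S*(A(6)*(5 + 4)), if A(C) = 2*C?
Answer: 207792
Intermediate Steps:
S*(A(6)*(5 + 4)) = 1924*((2*6)*(5 + 4)) = 1924*(12*9) = 1924*108 = 207792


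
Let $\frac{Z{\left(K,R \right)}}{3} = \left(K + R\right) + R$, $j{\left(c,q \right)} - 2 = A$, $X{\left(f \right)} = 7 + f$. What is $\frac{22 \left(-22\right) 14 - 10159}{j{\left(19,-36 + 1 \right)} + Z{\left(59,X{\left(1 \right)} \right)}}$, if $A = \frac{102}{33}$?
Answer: $- \frac{186285}{2531} \approx -73.601$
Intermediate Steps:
$A = \frac{34}{11}$ ($A = 102 \cdot \frac{1}{33} = \frac{34}{11} \approx 3.0909$)
$j{\left(c,q \right)} = \frac{56}{11}$ ($j{\left(c,q \right)} = 2 + \frac{34}{11} = \frac{56}{11}$)
$Z{\left(K,R \right)} = 3 K + 6 R$ ($Z{\left(K,R \right)} = 3 \left(\left(K + R\right) + R\right) = 3 \left(K + 2 R\right) = 3 K + 6 R$)
$\frac{22 \left(-22\right) 14 - 10159}{j{\left(19,-36 + 1 \right)} + Z{\left(59,X{\left(1 \right)} \right)}} = \frac{22 \left(-22\right) 14 - 10159}{\frac{56}{11} + \left(3 \cdot 59 + 6 \left(7 + 1\right)\right)} = \frac{\left(-484\right) 14 - 10159}{\frac{56}{11} + \left(177 + 6 \cdot 8\right)} = \frac{-6776 - 10159}{\frac{56}{11} + \left(177 + 48\right)} = - \frac{16935}{\frac{56}{11} + 225} = - \frac{16935}{\frac{2531}{11}} = \left(-16935\right) \frac{11}{2531} = - \frac{186285}{2531}$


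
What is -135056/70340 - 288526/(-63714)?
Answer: 5641873/2162955 ≈ 2.6084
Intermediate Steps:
-135056/70340 - 288526/(-63714) = -135056*1/70340 - 288526*(-1/63714) = -33764/17585 + 557/123 = 5641873/2162955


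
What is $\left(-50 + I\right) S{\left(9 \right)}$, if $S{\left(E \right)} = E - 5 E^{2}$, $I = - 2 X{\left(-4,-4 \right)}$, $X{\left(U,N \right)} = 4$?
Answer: $22968$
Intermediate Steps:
$I = -8$ ($I = \left(-2\right) 4 = -8$)
$\left(-50 + I\right) S{\left(9 \right)} = \left(-50 - 8\right) 9 \left(1 - 45\right) = - 58 \cdot 9 \left(1 - 45\right) = - 58 \cdot 9 \left(-44\right) = \left(-58\right) \left(-396\right) = 22968$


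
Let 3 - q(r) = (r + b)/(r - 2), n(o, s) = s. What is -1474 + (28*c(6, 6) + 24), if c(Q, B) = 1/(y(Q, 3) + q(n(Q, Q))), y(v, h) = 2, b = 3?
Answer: -15838/11 ≈ -1439.8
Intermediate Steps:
q(r) = 3 - (3 + r)/(-2 + r) (q(r) = 3 - (r + 3)/(r - 2) = 3 - (3 + r)/(-2 + r))
c(Q, B) = 1/(2 + (-9 + 2*Q)/(-2 + Q))
-1474 + (28*c(6, 6) + 24) = -1474 + (28*((-2 + 6)/(-13 + 4*6)) + 24) = -1474 + (28*(4/(-13 + 24)) + 24) = -1474 + (28*(4/11) + 24) = -1474 + (112/11 + 24) = -1474 + 376/11 = -15838/11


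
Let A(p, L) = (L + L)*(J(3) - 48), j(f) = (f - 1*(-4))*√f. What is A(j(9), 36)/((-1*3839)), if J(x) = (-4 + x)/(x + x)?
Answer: 3468/3839 ≈ 0.90336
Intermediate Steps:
J(x) = (-4 + x)/(2*x) (J(x) = (-4 + x)/((2*x)) = (-4 + x)*(1/(2*x)) = (-4 + x)/(2*x))
j(f) = √f*(4 + f) (j(f) = (f + 4)*√f = (4 + f)*√f = √f*(4 + f))
A(p, L) = -289*L/3 (A(p, L) = (L + L)*((½)*(-4 + 3)/3 - 48) = (2*L)*((½)*(⅓)*(-1) - 48) = (2*L)*(-⅙ - 48) = (2*L)*(-289/6) = -289*L/3)
A(j(9), 36)/((-1*3839)) = (-289/3*36)/((-1*3839)) = -3468/(-3839) = -3468*(-1/3839) = 3468/3839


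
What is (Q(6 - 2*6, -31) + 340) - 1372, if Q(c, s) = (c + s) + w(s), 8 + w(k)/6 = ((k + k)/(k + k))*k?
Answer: -1303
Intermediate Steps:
w(k) = -48 + 6*k (w(k) = -48 + 6*(((k + k)/(k + k))*k) = -48 + 6*(((2*k)/((2*k)))*k) = -48 + 6*(((2*k)*(1/(2*k)))*k) = -48 + 6*(1*k) = -48 + 6*k)
Q(c, s) = -48 + c + 7*s (Q(c, s) = (c + s) + (-48 + 6*s) = -48 + c + 7*s)
(Q(6 - 2*6, -31) + 340) - 1372 = ((-48 + (6 - 2*6) + 7*(-31)) + 340) - 1372 = ((-48 + (6 - 12) - 217) + 340) - 1372 = ((-48 - 6 - 217) + 340) - 1372 = (-271 + 340) - 1372 = 69 - 1372 = -1303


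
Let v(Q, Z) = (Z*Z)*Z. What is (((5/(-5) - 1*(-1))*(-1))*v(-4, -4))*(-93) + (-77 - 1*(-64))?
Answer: -13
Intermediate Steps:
v(Q, Z) = Z³ (v(Q, Z) = Z²*Z = Z³)
(((5/(-5) - 1*(-1))*(-1))*v(-4, -4))*(-93) + (-77 - 1*(-64)) = (((5/(-5) - 1*(-1))*(-1))*(-4)³)*(-93) + (-77 - 1*(-64)) = (((5*(-⅕) + 1)*(-1))*(-64))*(-93) + (-77 + 64) = (((-1 + 1)*(-1))*(-64))*(-93) - 13 = ((0*(-1))*(-64))*(-93) - 13 = (0*(-64))*(-93) - 13 = 0*(-93) - 13 = 0 - 13 = -13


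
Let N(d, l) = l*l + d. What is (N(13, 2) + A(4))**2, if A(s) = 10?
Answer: 729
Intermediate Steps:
N(d, l) = d + l**2 (N(d, l) = l**2 + d = d + l**2)
(N(13, 2) + A(4))**2 = ((13 + 2**2) + 10)**2 = ((13 + 4) + 10)**2 = (17 + 10)**2 = 27**2 = 729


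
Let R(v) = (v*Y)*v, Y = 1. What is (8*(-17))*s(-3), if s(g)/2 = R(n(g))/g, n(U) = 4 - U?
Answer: 13328/3 ≈ 4442.7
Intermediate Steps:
R(v) = v**2 (R(v) = (v*1)*v = v*v = v**2)
s(g) = 2*(4 - g)**2/g (s(g) = 2*((4 - g)**2/g) = 2*(4 - g)**2/g)
(8*(-17))*s(-3) = (8*(-17))*(2*(-4 - 3)**2/(-3)) = -272*(-1)*(-7)**2/3 = -272*(-1)*49/3 = -136*(-98/3) = 13328/3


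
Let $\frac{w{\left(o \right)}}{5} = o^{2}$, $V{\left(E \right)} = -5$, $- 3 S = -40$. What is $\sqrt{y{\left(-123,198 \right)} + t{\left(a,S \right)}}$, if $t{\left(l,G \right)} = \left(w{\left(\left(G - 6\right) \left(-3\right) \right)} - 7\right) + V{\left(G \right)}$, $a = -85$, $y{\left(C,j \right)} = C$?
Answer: $\sqrt{2285} \approx 47.802$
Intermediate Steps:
$S = \frac{40}{3}$ ($S = \left(- \frac{1}{3}\right) \left(-40\right) = \frac{40}{3} \approx 13.333$)
$w{\left(o \right)} = 5 o^{2}$
$t{\left(l,G \right)} = -12 + 5 \left(18 - 3 G\right)^{2}$ ($t{\left(l,G \right)} = \left(5 \left(\left(G - 6\right) \left(-3\right)\right)^{2} - 7\right) - 5 = \left(5 \left(\left(-6 + G\right) \left(-3\right)\right)^{2} - 7\right) - 5 = \left(5 \left(18 - 3 G\right)^{2} - 7\right) - 5 = \left(-7 + 5 \left(18 - 3 G\right)^{2}\right) - 5 = -12 + 5 \left(18 - 3 G\right)^{2}$)
$\sqrt{y{\left(-123,198 \right)} + t{\left(a,S \right)}} = \sqrt{-123 - \left(12 - 45 \left(-6 + \frac{40}{3}\right)^{2}\right)} = \sqrt{-123 - \left(12 - 45 \left(\frac{22}{3}\right)^{2}\right)} = \sqrt{-123 + \left(-12 + 45 \cdot \frac{484}{9}\right)} = \sqrt{-123 + \left(-12 + 2420\right)} = \sqrt{-123 + 2408} = \sqrt{2285}$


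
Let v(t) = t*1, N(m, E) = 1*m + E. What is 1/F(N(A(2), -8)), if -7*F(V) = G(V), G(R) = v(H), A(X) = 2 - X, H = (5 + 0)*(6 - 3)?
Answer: -7/15 ≈ -0.46667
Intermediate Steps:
H = 15 (H = 5*3 = 15)
N(m, E) = E + m (N(m, E) = m + E = E + m)
v(t) = t
G(R) = 15
F(V) = -15/7 (F(V) = -⅐*15 = -15/7)
1/F(N(A(2), -8)) = 1/(-15/7) = -7/15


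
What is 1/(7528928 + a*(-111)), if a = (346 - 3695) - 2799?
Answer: 1/8211356 ≈ 1.2178e-7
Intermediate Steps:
a = -6148 (a = -3349 - 2799 = -6148)
1/(7528928 + a*(-111)) = 1/(7528928 - 6148*(-111)) = 1/(7528928 + 682428) = 1/8211356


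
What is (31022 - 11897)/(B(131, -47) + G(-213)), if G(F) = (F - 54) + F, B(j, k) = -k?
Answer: -19125/433 ≈ -44.169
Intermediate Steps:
G(F) = -54 + 2*F (G(F) = (-54 + F) + F = -54 + 2*F)
(31022 - 11897)/(B(131, -47) + G(-213)) = (31022 - 11897)/(-1*(-47) + (-54 + 2*(-213))) = 19125/(47 + (-54 - 426)) = 19125/(47 - 480) = 19125/(-433) = 19125*(-1/433) = -19125/433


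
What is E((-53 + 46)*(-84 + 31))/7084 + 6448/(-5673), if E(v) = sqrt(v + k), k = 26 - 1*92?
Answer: -208/183 + sqrt(305)/7084 ≈ -1.1341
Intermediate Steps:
k = -66 (k = 26 - 92 = -66)
E(v) = sqrt(-66 + v) (E(v) = sqrt(v - 66) = sqrt(-66 + v))
E((-53 + 46)*(-84 + 31))/7084 + 6448/(-5673) = sqrt(-66 + (-53 + 46)*(-84 + 31))/7084 + 6448/(-5673) = sqrt(-66 - 7*(-53))*(1/7084) + 6448*(-1/5673) = sqrt(-66 + 371)*(1/7084) - 208/183 = sqrt(305)*(1/7084) - 208/183 = sqrt(305)/7084 - 208/183 = -208/183 + sqrt(305)/7084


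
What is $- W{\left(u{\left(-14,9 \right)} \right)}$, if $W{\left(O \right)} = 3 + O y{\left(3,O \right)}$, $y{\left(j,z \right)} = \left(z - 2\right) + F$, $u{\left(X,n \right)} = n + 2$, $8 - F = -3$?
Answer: $-223$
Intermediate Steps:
$F = 11$ ($F = 8 - -3 = 8 + 3 = 11$)
$u{\left(X,n \right)} = 2 + n$
$y{\left(j,z \right)} = 9 + z$ ($y{\left(j,z \right)} = \left(z - 2\right) + 11 = \left(-2 + z\right) + 11 = 9 + z$)
$W{\left(O \right)} = 3 + O \left(9 + O\right)$
$- W{\left(u{\left(-14,9 \right)} \right)} = - (3 + \left(2 + 9\right) \left(9 + \left(2 + 9\right)\right)) = - (3 + 11 \left(9 + 11\right)) = - (3 + 11 \cdot 20) = - (3 + 220) = \left(-1\right) 223 = -223$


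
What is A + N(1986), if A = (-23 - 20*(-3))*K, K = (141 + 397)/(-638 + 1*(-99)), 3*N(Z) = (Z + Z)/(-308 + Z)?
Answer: -16213240/618343 ≈ -26.220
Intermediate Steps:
N(Z) = 2*Z/(3*(-308 + Z)) (N(Z) = ((Z + Z)/(-308 + Z))/3 = ((2*Z)/(-308 + Z))/3 = (2*Z/(-308 + Z))/3 = 2*Z/(3*(-308 + Z)))
K = -538/737 (K = 538/(-638 - 99) = 538/(-737) = 538*(-1/737) = -538/737 ≈ -0.72999)
A = -19906/737 (A = (-23 - 20*(-3))*(-538/737) = (-23 + 60)*(-538/737) = 37*(-538/737) = -19906/737 ≈ -27.009)
A + N(1986) = -19906/737 + (2/3)*1986/(-308 + 1986) = -19906/737 + (2/3)*1986/1678 = -19906/737 + (2/3)*1986*(1/1678) = -19906/737 + 662/839 = -16213240/618343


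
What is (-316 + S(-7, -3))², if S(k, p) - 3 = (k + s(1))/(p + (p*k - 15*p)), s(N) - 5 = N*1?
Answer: 388878400/3969 ≈ 97979.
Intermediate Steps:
s(N) = 5 + N (s(N) = 5 + N*1 = 5 + N)
S(k, p) = 3 + (6 + k)/(-14*p + k*p) (S(k, p) = 3 + (k + (5 + 1))/(p + (p*k - 15*p)) = 3 + (k + 6)/(p + (k*p - 15*p)) = 3 + (6 + k)/(p + (-15*p + k*p)) = 3 + (6 + k)/(-14*p + k*p))
(-316 + S(-7, -3))² = (-316 + (6 - 7 - 42*(-3) + 3*(-7)*(-3))/((-3)*(-14 - 7)))² = (-316 - ⅓*(6 - 7 + 126 + 63)/(-21))² = (-316 - ⅓*(-1/21)*188)² = (-316 + 188/63)² = (-19720/63)² = 388878400/3969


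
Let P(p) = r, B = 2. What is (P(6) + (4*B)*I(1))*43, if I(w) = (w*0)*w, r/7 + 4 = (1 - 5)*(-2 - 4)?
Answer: 6020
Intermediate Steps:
r = 140 (r = -28 + 7*((1 - 5)*(-2 - 4)) = -28 + 7*(-4*(-6)) = -28 + 7*24 = -28 + 168 = 140)
I(w) = 0 (I(w) = 0*w = 0)
P(p) = 140
(P(6) + (4*B)*I(1))*43 = (140 + (4*2)*0)*43 = (140 + 8*0)*43 = (140 + 0)*43 = 140*43 = 6020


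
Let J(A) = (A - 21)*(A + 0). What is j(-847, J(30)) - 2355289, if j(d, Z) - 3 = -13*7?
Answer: -2355377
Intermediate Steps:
J(A) = A*(-21 + A) (J(A) = (-21 + A)*A = A*(-21 + A))
j(d, Z) = -88 (j(d, Z) = 3 - 13*7 = 3 - 91 = -88)
j(-847, J(30)) - 2355289 = -88 - 2355289 = -2355377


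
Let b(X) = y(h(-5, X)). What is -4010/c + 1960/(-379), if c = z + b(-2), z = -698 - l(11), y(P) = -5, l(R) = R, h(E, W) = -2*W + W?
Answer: 60175/135303 ≈ 0.44474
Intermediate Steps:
h(E, W) = -W
b(X) = -5
z = -709 (z = -698 - 1*11 = -698 - 11 = -709)
c = -714 (c = -709 - 5 = -714)
-4010/c + 1960/(-379) = -4010/(-714) + 1960/(-379) = -4010*(-1/714) + 1960*(-1/379) = 2005/357 - 1960/379 = 60175/135303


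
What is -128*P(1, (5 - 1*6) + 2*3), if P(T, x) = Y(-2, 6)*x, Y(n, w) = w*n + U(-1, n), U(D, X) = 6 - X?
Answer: 2560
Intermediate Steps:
Y(n, w) = 6 - n + n*w (Y(n, w) = w*n + (6 - n) = n*w + (6 - n) = 6 - n + n*w)
P(T, x) = -4*x (P(T, x) = (6 - 1*(-2) - 2*6)*x = (6 + 2 - 12)*x = -4*x)
-128*P(1, (5 - 1*6) + 2*3) = -(-512)*((5 - 1*6) + 2*3) = -(-512)*((5 - 6) + 6) = -(-512)*(-1 + 6) = -(-512)*5 = -128*(-20) = 2560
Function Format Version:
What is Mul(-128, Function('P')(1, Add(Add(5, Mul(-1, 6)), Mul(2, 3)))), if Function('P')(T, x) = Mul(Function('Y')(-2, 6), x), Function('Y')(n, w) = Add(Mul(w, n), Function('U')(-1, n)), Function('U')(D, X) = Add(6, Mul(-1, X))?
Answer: 2560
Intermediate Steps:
Function('Y')(n, w) = Add(6, Mul(-1, n), Mul(n, w)) (Function('Y')(n, w) = Add(Mul(w, n), Add(6, Mul(-1, n))) = Add(Mul(n, w), Add(6, Mul(-1, n))) = Add(6, Mul(-1, n), Mul(n, w)))
Function('P')(T, x) = Mul(-4, x) (Function('P')(T, x) = Mul(Add(6, Mul(-1, -2), Mul(-2, 6)), x) = Mul(Add(6, 2, -12), x) = Mul(-4, x))
Mul(-128, Function('P')(1, Add(Add(5, Mul(-1, 6)), Mul(2, 3)))) = Mul(-128, Mul(-4, Add(Add(5, Mul(-1, 6)), Mul(2, 3)))) = Mul(-128, Mul(-4, Add(Add(5, -6), 6))) = Mul(-128, Mul(-4, Add(-1, 6))) = Mul(-128, Mul(-4, 5)) = Mul(-128, -20) = 2560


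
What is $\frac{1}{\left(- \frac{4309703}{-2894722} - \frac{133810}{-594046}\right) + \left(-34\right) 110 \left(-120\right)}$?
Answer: $\frac{859799012606}{385879270609862379} \approx 2.2282 \cdot 10^{-6}$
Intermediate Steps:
$\frac{1}{\left(- \frac{4309703}{-2894722} - \frac{133810}{-594046}\right) + \left(-34\right) 110 \left(-120\right)} = \frac{1}{\left(\left(-4309703\right) \left(- \frac{1}{2894722}\right) - - \frac{66905}{297023}\right) - -448800} = \frac{1}{\left(\frac{4309703}{2894722} + \frac{66905}{297023}\right) + 448800} = \frac{1}{\frac{1473752289579}{859799012606} + 448800} = \frac{1}{\frac{385879270609862379}{859799012606}} = \frac{859799012606}{385879270609862379}$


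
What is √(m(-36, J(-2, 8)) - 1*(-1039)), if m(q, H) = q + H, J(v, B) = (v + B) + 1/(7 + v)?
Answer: 29*√30/5 ≈ 31.768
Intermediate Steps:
J(v, B) = B + v + 1/(7 + v) (J(v, B) = (B + v) + 1/(7 + v) = B + v + 1/(7 + v))
m(q, H) = H + q
√(m(-36, J(-2, 8)) - 1*(-1039)) = √(((1 + (-2)² + 7*8 + 7*(-2) + 8*(-2))/(7 - 2) - 36) - 1*(-1039)) = √(((1 + 4 + 56 - 14 - 16)/5 - 36) + 1039) = √(((⅕)*31 - 36) + 1039) = √((31/5 - 36) + 1039) = √(-149/5 + 1039) = √(5046/5) = 29*√30/5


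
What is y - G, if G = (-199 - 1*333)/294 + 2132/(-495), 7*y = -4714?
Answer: -2312236/3465 ≈ -667.31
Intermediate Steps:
y = -4714/7 (y = (1/7)*(-4714) = -4714/7 ≈ -673.43)
G = -21194/3465 (G = (-199 - 333)*(1/294) + 2132*(-1/495) = -532*1/294 - 2132/495 = -38/21 - 2132/495 = -21194/3465 ≈ -6.1166)
y - G = -4714/7 - 1*(-21194/3465) = -4714/7 + 21194/3465 = -2312236/3465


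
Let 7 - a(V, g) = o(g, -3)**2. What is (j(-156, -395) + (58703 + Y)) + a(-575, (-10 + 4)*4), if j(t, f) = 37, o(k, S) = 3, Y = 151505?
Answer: 210243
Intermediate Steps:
a(V, g) = -2 (a(V, g) = 7 - 1*3**2 = 7 - 1*9 = 7 - 9 = -2)
(j(-156, -395) + (58703 + Y)) + a(-575, (-10 + 4)*4) = (37 + (58703 + 151505)) - 2 = (37 + 210208) - 2 = 210245 - 2 = 210243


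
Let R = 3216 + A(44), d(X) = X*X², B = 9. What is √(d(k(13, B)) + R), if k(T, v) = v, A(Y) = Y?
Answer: √3989 ≈ 63.159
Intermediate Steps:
d(X) = X³
R = 3260 (R = 3216 + 44 = 3260)
√(d(k(13, B)) + R) = √(9³ + 3260) = √(729 + 3260) = √3989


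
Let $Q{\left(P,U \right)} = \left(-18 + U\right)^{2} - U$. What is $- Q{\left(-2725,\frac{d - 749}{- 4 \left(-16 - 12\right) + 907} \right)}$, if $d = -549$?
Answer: $- \frac{387052262}{1038361} \approx -372.75$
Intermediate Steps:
$- Q{\left(-2725,\frac{d - 749}{- 4 \left(-16 - 12\right) + 907} \right)} = - (\left(-18 + \frac{-549 - 749}{- 4 \left(-16 - 12\right) + 907}\right)^{2} - \frac{-549 - 749}{- 4 \left(-16 - 12\right) + 907}) = - (\left(-18 - \frac{1298}{\left(-4\right) \left(-28\right) + 907}\right)^{2} - - \frac{1298}{\left(-4\right) \left(-28\right) + 907}) = - (\left(-18 - \frac{1298}{112 + 907}\right)^{2} - - \frac{1298}{112 + 907}) = - (\left(-18 - \frac{1298}{1019}\right)^{2} - - \frac{1298}{1019}) = - (\left(- \frac{19640}{1019}\right)^{2} + \frac{1298}{1019}) = - (\frac{385729600}{1038361} + \frac{1298}{1019}) = \left(-1\right) \frac{387052262}{1038361} = - \frac{387052262}{1038361}$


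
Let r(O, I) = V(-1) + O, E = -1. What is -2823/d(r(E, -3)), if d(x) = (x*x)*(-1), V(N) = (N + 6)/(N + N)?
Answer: 11292/49 ≈ 230.45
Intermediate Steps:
V(N) = (6 + N)/(2*N) (V(N) = (6 + N)/((2*N)) = (6 + N)*(1/(2*N)) = (6 + N)/(2*N))
r(O, I) = -5/2 + O (r(O, I) = (1/2)*(6 - 1)/(-1) + O = (1/2)*(-1)*5 + O = -5/2 + O)
d(x) = -x**2 (d(x) = x**2*(-1) = -x**2)
-2823/d(r(E, -3)) = -2823*(-1/(-5/2 - 1)**2) = -2823/((-(-7/2)**2)) = -2823/((-1*49/4)) = -2823/(-49/4) = -2823*(-4/49) = 11292/49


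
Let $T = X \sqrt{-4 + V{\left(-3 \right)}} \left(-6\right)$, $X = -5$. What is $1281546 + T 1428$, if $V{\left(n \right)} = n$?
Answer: $1281546 + 42840 i \sqrt{7} \approx 1.2815 \cdot 10^{6} + 1.1334 \cdot 10^{5} i$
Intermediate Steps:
$T = 30 i \sqrt{7}$ ($T = - 5 \sqrt{-4 - 3} \left(-6\right) = - 5 \sqrt{-7} \left(-6\right) = - 5 i \sqrt{7} \left(-6\right) = 30 i \sqrt{7} \approx 79.373 i$)
$1281546 + T 1428 = 1281546 + 30 i \sqrt{7} \cdot 1428 = 1281546 + 42840 i \sqrt{7}$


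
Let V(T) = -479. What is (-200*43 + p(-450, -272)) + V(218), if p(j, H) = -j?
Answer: -8629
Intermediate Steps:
(-200*43 + p(-450, -272)) + V(218) = (-200*43 - 1*(-450)) - 479 = (-8600 + 450) - 479 = -8150 - 479 = -8629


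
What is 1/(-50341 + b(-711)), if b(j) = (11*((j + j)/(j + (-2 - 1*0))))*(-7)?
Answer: -713/36002627 ≈ -1.9804e-5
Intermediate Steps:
b(j) = -154*j/(-2 + j) (b(j) = (11*((2*j)/(j + (-2 + 0))))*(-7) = (11*((2*j)/(j - 2)))*(-7) = (11*((2*j)/(-2 + j)))*(-7) = (11*(2*j/(-2 + j)))*(-7) = (22*j/(-2 + j))*(-7) = -154*j/(-2 + j))
1/(-50341 + b(-711)) = 1/(-50341 - 154*(-711)/(-2 - 711)) = 1/(-50341 - 154*(-711)/(-713)) = 1/(-50341 - 154*(-711)*(-1/713)) = 1/(-50341 - 109494/713) = 1/(-36002627/713) = -713/36002627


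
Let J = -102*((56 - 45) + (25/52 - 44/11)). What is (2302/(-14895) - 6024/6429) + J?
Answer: -634166483411/829919610 ≈ -764.13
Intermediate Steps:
J = -19839/26 (J = -102*(11 + (25*(1/52) - 44*1/11)) = -102*(11 + (25/52 - 4)) = -102*(11 - 183/52) = -102*389/52 = -19839/26 ≈ -763.04)
(2302/(-14895) - 6024/6429) + J = (2302/(-14895) - 6024/6429) - 19839/26 = (2302*(-1/14895) - 6024*1/6429) - 19839/26 = (-2302/14895 - 2008/2143) - 19839/26 = -34842346/31919985 - 19839/26 = -634166483411/829919610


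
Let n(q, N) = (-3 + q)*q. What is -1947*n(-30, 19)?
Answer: -1927530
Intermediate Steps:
n(q, N) = q*(-3 + q)
-1947*n(-30, 19) = -(-58410)*(-3 - 30) = -(-58410)*(-33) = -1947*990 = -1927530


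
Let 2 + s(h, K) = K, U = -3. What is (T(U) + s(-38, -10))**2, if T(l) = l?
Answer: 225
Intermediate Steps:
s(h, K) = -2 + K
(T(U) + s(-38, -10))**2 = (-3 + (-2 - 10))**2 = (-3 - 12)**2 = (-15)**2 = 225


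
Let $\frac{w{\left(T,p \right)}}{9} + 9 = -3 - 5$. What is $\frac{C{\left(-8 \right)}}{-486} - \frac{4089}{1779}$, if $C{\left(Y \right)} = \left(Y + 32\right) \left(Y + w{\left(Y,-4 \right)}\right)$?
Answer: $\frac{271489}{48033} \approx 5.6521$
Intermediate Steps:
$w{\left(T,p \right)} = -153$ ($w{\left(T,p \right)} = -81 + 9 \left(-3 - 5\right) = -81 + 9 \left(-8\right) = -81 - 72 = -153$)
$C{\left(Y \right)} = \left(-153 + Y\right) \left(32 + Y\right)$ ($C{\left(Y \right)} = \left(Y + 32\right) \left(Y - 153\right) = \left(32 + Y\right) \left(-153 + Y\right) = \left(-153 + Y\right) \left(32 + Y\right)$)
$\frac{C{\left(-8 \right)}}{-486} - \frac{4089}{1779} = \frac{-4896 + \left(-8\right)^{2} - -968}{-486} - \frac{4089}{1779} = \left(-4896 + 64 + 968\right) \left(- \frac{1}{486}\right) - \frac{1363}{593} = \left(-3864\right) \left(- \frac{1}{486}\right) - \frac{1363}{593} = \frac{644}{81} - \frac{1363}{593} = \frac{271489}{48033}$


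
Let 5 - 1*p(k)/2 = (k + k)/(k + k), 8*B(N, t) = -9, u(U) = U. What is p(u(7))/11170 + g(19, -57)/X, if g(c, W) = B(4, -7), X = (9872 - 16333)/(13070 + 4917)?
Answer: 904323307/288677480 ≈ 3.1326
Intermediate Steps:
B(N, t) = -9/8 (B(N, t) = (⅛)*(-9) = -9/8)
p(k) = 8 (p(k) = 10 - 2*(k + k)/(k + k) = 10 - 2*2*k/(2*k) = 10 - 2*2*k*1/(2*k) = 10 - 2*1 = 10 - 2 = 8)
X = -6461/17987 ≈ -0.35920
g(c, W) = -9/8
p(u(7))/11170 + g(19, -57)/X = 8/11170 - 9/(8*(-6461/17987)) = 8*(1/11170) - 9/8*(-17987/6461) = 4/5585 + 161883/51688 = 904323307/288677480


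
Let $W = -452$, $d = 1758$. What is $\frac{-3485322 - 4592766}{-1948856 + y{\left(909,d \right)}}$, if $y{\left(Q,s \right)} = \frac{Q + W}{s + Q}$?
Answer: $\frac{21544260696}{5197598495} \approx 4.145$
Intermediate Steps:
$y{\left(Q,s \right)} = \frac{-452 + Q}{Q + s}$ ($y{\left(Q,s \right)} = \frac{Q - 452}{s + Q} = \frac{-452 + Q}{Q + s}$)
$\frac{-3485322 - 4592766}{-1948856 + y{\left(909,d \right)}} = \frac{-3485322 - 4592766}{-1948856 + \frac{-452 + 909}{909 + 1758}} = - \frac{8078088}{-1948856 + \frac{1}{2667} \cdot 457} = - \frac{8078088}{-1948856 + \frac{457}{2667}} = - \frac{8078088}{- \frac{5197598495}{2667}} = \left(-8078088\right) \left(- \frac{2667}{5197598495}\right) = \frac{21544260696}{5197598495}$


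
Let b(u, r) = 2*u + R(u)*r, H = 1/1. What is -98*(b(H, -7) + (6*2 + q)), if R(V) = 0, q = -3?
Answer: -1078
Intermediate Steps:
H = 1
b(u, r) = 2*u (b(u, r) = 2*u + 0*r = 2*u + 0 = 2*u)
-98*(b(H, -7) + (6*2 + q)) = -98*(2*1 + (6*2 - 3)) = -98*(2 + (12 - 3)) = -98*(2 + 9) = -98*11 = -1078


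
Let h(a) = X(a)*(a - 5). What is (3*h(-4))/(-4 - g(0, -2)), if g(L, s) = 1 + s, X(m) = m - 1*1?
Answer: -45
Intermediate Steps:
X(m) = -1 + m (X(m) = m - 1 = -1 + m)
h(a) = (-1 + a)*(-5 + a) (h(a) = (-1 + a)*(a - 5) = (-1 + a)*(-5 + a))
(3*h(-4))/(-4 - g(0, -2)) = (3*((-1 - 4)*(-5 - 4)))/(-4 - (1 - 2)) = (3*(-5*(-9)))/(-4 - 1*(-1)) = (3*45)/(-4 + 1) = 135/(-3) = 135*(-1/3) = -45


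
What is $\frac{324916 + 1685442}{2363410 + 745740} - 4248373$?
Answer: $- \frac{6604413451296}{1554575} \approx -4.2484 \cdot 10^{6}$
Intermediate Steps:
$\frac{324916 + 1685442}{2363410 + 745740} - 4248373 = \frac{2010358}{3109150} - 4248373 = 2010358 \cdot \frac{1}{3109150} - 4248373 = \frac{1005179}{1554575} - 4248373 = - \frac{6604413451296}{1554575}$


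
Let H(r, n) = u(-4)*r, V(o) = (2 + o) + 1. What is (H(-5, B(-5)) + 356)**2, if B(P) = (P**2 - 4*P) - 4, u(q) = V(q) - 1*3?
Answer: 141376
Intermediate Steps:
V(o) = 3 + o
u(q) = q (u(q) = (3 + q) - 1*3 = (3 + q) - 3 = q)
B(P) = -4 + P**2 - 4*P
H(r, n) = -4*r
(H(-5, B(-5)) + 356)**2 = (-4*(-5) + 356)**2 = (20 + 356)**2 = 376**2 = 141376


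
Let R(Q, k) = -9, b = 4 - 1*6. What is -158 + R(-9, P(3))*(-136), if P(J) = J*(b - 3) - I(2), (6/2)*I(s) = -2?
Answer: 1066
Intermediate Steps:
I(s) = -⅔ (I(s) = (⅓)*(-2) = -⅔)
b = -2 (b = 4 - 6 = -2)
P(J) = ⅔ - 5*J (P(J) = J*(-2 - 3) - 1*(-⅔) = J*(-5) + ⅔ = -5*J + ⅔ = ⅔ - 5*J)
-158 + R(-9, P(3))*(-136) = -158 - 9*(-136) = -158 + 1224 = 1066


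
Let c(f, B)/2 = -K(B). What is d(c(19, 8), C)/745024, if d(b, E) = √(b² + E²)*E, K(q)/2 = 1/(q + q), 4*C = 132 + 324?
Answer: 57*√207937/1490048 ≈ 0.017444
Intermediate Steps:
C = 114 (C = (132 + 324)/4 = (¼)*456 = 114)
K(q) = 1/q (K(q) = 2/(q + q) = 2/((2*q)) = 2*(1/(2*q)) = 1/q)
c(f, B) = -2/B (c(f, B) = 2*(-1/B) = -2/B)
d(b, E) = E*√(E² + b²) (d(b, E) = √(E² + b²)*E = E*√(E² + b²))
d(c(19, 8), C)/745024 = (114*√(114² + (-2/8)²))/745024 = (114*√(12996 + (-2*⅛)²))*(1/745024) = (114*√(12996 + (-¼)²))*(1/745024) = (114*√(12996 + 1/16))*(1/745024) = (114*√(207937/16))*(1/745024) = (114*(√207937/4))*(1/745024) = (57*√207937/2)*(1/745024) = 57*√207937/1490048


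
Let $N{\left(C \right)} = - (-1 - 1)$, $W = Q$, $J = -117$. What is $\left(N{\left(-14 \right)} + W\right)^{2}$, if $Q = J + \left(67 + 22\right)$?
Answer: $676$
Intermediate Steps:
$Q = -28$ ($Q = -117 + \left(67 + 22\right) = -117 + 89 = -28$)
$W = -28$
$N{\left(C \right)} = 2$ ($N{\left(C \right)} = - (-1 - 1) = \left(-1\right) \left(-2\right) = 2$)
$\left(N{\left(-14 \right)} + W\right)^{2} = \left(2 - 28\right)^{2} = \left(-26\right)^{2} = 676$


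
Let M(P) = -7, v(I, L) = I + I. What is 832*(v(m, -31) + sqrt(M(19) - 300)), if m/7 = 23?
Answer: 267904 + 832*I*sqrt(307) ≈ 2.679e+5 + 14578.0*I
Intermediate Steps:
m = 161 (m = 7*23 = 161)
v(I, L) = 2*I
832*(v(m, -31) + sqrt(M(19) - 300)) = 832*(2*161 + sqrt(-7 - 300)) = 832*(322 + sqrt(-307)) = 832*(322 + I*sqrt(307)) = 267904 + 832*I*sqrt(307)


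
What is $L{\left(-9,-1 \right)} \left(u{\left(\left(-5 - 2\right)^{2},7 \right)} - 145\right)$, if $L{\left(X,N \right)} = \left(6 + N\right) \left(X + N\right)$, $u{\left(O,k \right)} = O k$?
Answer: $-9900$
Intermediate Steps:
$L{\left(X,N \right)} = \left(6 + N\right) \left(N + X\right)$
$L{\left(-9,-1 \right)} \left(u{\left(\left(-5 - 2\right)^{2},7 \right)} - 145\right) = \left(\left(-1\right)^{2} + 6 \left(-1\right) + 6 \left(-9\right) - -9\right) \left(\left(-5 - 2\right)^{2} \cdot 7 - 145\right) = \left(1 - 6 - 54 + 9\right) \left(\left(-7\right)^{2} \cdot 7 - 145\right) = - 50 \left(49 \cdot 7 - 145\right) = - 50 \left(343 - 145\right) = \left(-50\right) 198 = -9900$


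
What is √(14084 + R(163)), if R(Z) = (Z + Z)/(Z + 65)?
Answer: √183054246/114 ≈ 118.68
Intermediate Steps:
R(Z) = 2*Z/(65 + Z) (R(Z) = (2*Z)/(65 + Z) = 2*Z/(65 + Z))
√(14084 + R(163)) = √(14084 + 2*163/(65 + 163)) = √(14084 + 2*163/228) = √(14084 + 2*163*(1/228)) = √(14084 + 163/114) = √(1605739/114) = √183054246/114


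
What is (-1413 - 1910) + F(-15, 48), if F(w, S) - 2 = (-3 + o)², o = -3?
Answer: -3285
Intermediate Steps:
F(w, S) = 38 (F(w, S) = 2 + (-3 - 3)² = 2 + (-6)² = 2 + 36 = 38)
(-1413 - 1910) + F(-15, 48) = (-1413 - 1910) + 38 = -3323 + 38 = -3285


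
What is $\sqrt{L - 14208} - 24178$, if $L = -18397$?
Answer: $-24178 + i \sqrt{32605} \approx -24178.0 + 180.57 i$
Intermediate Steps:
$\sqrt{L - 14208} - 24178 = \sqrt{-18397 - 14208} - 24178 = \sqrt{-32605} - 24178 = i \sqrt{32605} - 24178 = -24178 + i \sqrt{32605}$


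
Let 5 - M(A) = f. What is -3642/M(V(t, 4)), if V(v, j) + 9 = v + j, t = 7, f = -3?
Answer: -1821/4 ≈ -455.25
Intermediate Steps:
V(v, j) = -9 + j + v (V(v, j) = -9 + (v + j) = -9 + (j + v) = -9 + j + v)
M(A) = 8 (M(A) = 5 - 1*(-3) = 5 + 3 = 8)
-3642/M(V(t, 4)) = -3642/8 = -3642*⅛ = -1821/4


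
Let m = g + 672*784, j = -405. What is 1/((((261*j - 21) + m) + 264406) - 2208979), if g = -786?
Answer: -1/1524237 ≈ -6.5607e-7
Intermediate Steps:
m = 526062 (m = -786 + 672*784 = -786 + 526848 = 526062)
1/((((261*j - 21) + m) + 264406) - 2208979) = 1/((((261*(-405) - 21) + 526062) + 264406) - 2208979) = 1/((((-105705 - 21) + 526062) + 264406) - 2208979) = 1/(((-105726 + 526062) + 264406) - 2208979) = 1/((420336 + 264406) - 2208979) = 1/(684742 - 2208979) = 1/(-1524237) = -1/1524237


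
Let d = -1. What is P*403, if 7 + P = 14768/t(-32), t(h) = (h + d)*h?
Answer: 185783/66 ≈ 2814.9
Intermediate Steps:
t(h) = h*(-1 + h) (t(h) = (h - 1)*h = (-1 + h)*h = h*(-1 + h))
P = 461/66 (P = -7 + 14768/((-32*(-1 - 32))) = -7 + 14768/((-32*(-33))) = -7 + 14768/1056 = -7 + 14768*(1/1056) = -7 + 923/66 = 461/66 ≈ 6.9848)
P*403 = (461/66)*403 = 185783/66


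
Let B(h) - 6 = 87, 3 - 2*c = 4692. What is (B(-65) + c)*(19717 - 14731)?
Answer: -11225979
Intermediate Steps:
c = -4689/2 (c = 3/2 - 1/2*4692 = 3/2 - 2346 = -4689/2 ≈ -2344.5)
B(h) = 93 (B(h) = 6 + 87 = 93)
(B(-65) + c)*(19717 - 14731) = (93 - 4689/2)*(19717 - 14731) = -4503/2*4986 = -11225979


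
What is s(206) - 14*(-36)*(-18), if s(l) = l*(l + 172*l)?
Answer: 7332356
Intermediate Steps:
s(l) = 173*l² (s(l) = l*(173*l) = 173*l²)
s(206) - 14*(-36)*(-18) = 173*206² - 14*(-36)*(-18) = 173*42436 + 504*(-18) = 7341428 - 9072 = 7332356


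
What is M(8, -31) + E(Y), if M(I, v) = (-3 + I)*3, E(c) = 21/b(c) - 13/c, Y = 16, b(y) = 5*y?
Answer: 289/20 ≈ 14.450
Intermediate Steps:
E(c) = -44/(5*c) (E(c) = 21/((5*c)) - 13/c = 21*(1/(5*c)) - 13/c = 21/(5*c) - 13/c = -44/(5*c))
M(I, v) = -9 + 3*I
M(8, -31) + E(Y) = (-9 + 3*8) - 44/5/16 = (-9 + 24) - 44/5*1/16 = 15 - 11/20 = 289/20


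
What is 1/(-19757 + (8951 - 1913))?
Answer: -1/12719 ≈ -7.8622e-5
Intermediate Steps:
1/(-19757 + (8951 - 1913)) = 1/(-19757 + 7038) = 1/(-12719) = -1/12719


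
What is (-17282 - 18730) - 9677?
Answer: -45689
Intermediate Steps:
(-17282 - 18730) - 9677 = -36012 - 9677 = -45689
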